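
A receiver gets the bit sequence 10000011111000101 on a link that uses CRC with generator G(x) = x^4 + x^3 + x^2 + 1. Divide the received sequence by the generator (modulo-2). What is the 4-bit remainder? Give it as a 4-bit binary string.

Modulo-2 division of 10000011111000101 by 11101:
  pos 0: 10000 XOR 11101 = 01101
  pos 1: 11010 XOR 11101 = 00111
  pos 3: 11111 XOR 11101 = 00010
  pos 6: 10111 XOR 11101 = 01010
  pos 7: 10100 XOR 11101 = 01001
  pos 8: 10010 XOR 11101 = 01111
  pos 9: 11110 XOR 11101 = 00011
  pos 12: 11101 XOR 11101 = 00000
Remainder = 0000 (zero — the frame passes the CRC check).

0000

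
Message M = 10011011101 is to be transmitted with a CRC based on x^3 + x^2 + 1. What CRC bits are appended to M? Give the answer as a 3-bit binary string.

Append 3 zeros: 10011011101000. Divide by 1101 (XOR where the leading bit is 1):
  pos 0: 1001 XOR 1101 = 0100
  pos 1: 1001 XOR 1101 = 0100
  pos 2: 1000 XOR 1101 = 0101
  pos 3: 1011 XOR 1101 = 0110
  pos 4: 1101 XOR 1101 = 0000
  pos 8: 1010 XOR 1101 = 0111
  pos 9: 1110 XOR 1101 = 0011
Remainder (last 3 bits) = 110. This is the CRC / FCS.

110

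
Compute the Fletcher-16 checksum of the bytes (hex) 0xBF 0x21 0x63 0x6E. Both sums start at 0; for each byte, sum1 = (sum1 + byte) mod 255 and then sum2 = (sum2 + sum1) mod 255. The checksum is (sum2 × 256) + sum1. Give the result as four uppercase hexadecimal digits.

Running sums (mod 255):
  after byte 0 (0xBF): sum1=191, sum2=191
  after byte 1 (0x21): sum1=224, sum2=160
  after byte 2 (0x63): sum1=68, sum2=228
  after byte 3 (0x6E): sum1=178, sum2=151
Checksum = sum2·256 + sum1 = 151·256 + 178 = 38834 = 0x97B2.

97B2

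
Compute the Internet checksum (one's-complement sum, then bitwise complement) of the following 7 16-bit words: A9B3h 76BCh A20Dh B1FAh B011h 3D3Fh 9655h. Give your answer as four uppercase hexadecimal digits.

07E1

One's-complement addition (fold any carry out of bit 15 back into bit 0):
  0xA9B3 + 0x76BC = 0x1206F → wrap carry → 0x2070
  0x2070 + 0xA20D = 0x0C27D
  0xC27D + 0xB1FA = 0x17477 → wrap carry → 0x7478
  0x7478 + 0xB011 = 0x12489 → wrap carry → 0x248A
  0x248A + 0x3D3F = 0x061C9
  0x61C9 + 0x9655 = 0x0F81E
One's-complement sum = 0xF81E.
Checksum = ~0xF81E & 0xFFFF = 0x07E1.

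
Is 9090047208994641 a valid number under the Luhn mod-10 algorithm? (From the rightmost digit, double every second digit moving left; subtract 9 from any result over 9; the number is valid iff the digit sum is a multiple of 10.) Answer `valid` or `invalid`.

invalid

From the right, keep odd positions and double even positions (subtract 9 from any doubled value over 9):
  doubled (positions 2,4,...): 8 8 9 0 5 0 9 9 → sum 48
  kept (positions 1,3,...): 1 6 9 8 2 4 0 0 → sum 30
Total = 78.
78 mod 10 = 8, so the number is invalid.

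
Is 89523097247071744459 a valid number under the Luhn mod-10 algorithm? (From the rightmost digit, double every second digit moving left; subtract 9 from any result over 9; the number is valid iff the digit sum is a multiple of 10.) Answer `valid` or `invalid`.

invalid

From the right, keep odd positions and double even positions (subtract 9 from any doubled value over 9):
  doubled (positions 2,4,...): 1 8 5 5 5 4 9 6 1 7 → sum 51
  kept (positions 1,3,...): 9 4 4 1 0 4 7 0 2 9 → sum 40
Total = 91.
91 mod 10 = 1, so the number is invalid.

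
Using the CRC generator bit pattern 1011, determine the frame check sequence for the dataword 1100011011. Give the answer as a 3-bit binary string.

000

Append 3 zeros: 1100011011000. Divide by 1011 (XOR where the leading bit is 1):
  pos 0: 1100 XOR 1011 = 0111
  pos 1: 1110 XOR 1011 = 0101
  pos 2: 1011 XOR 1011 = 0000
  pos 6: 1011 XOR 1011 = 0000
Remainder (last 3 bits) = 000. This is the CRC / FCS.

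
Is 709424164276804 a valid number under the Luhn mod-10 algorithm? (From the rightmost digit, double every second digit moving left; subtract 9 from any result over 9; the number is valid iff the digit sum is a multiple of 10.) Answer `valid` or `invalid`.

From the right, keep odd positions and double even positions (subtract 9 from any doubled value over 9):
  doubled (positions 2,4,...): 0 3 4 3 8 8 0 → sum 26
  kept (positions 1,3,...): 4 8 7 4 1 2 9 7 → sum 42
Total = 68.
68 mod 10 = 8, so the number is invalid.

invalid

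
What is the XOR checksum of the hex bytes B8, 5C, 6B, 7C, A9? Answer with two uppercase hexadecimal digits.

5A

XOR the bytes together:
  start with 0xB8
  0xB8 ⊕ 0x5C = 0xE4
  0xE4 ⊕ 0x6B = 0x8F
  0x8F ⊕ 0x7C = 0xF3
  0xF3 ⊕ 0xA9 = 0x5A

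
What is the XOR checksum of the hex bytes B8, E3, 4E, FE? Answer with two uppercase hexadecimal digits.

EB

XOR the bytes together:
  start with 0xB8
  0xB8 ⊕ 0xE3 = 0x5B
  0x5B ⊕ 0x4E = 0x15
  0x15 ⊕ 0xFE = 0xEB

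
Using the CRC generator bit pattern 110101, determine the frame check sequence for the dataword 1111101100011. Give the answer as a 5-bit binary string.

Append 5 zeros: 111110110001100000. Divide by 110101 (XOR where the leading bit is 1):
  pos 0: 111110 XOR 110101 = 001011
  pos 2: 101111 XOR 110101 = 011010
  pos 3: 110100 XOR 110101 = 000001
  pos 8: 100110 XOR 110101 = 010011
  pos 9: 100110 XOR 110101 = 010011
  pos 10: 100110 XOR 110101 = 010011
  pos 11: 100110 XOR 110101 = 010011
  pos 12: 100110 XOR 110101 = 010011
Remainder (last 5 bits) = 10011. This is the CRC / FCS.

10011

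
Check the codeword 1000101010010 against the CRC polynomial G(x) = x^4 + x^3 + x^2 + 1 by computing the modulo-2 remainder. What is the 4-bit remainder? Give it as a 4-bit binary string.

Modulo-2 division of 1000101010010 by 11101:
  pos 0: 10001 XOR 11101 = 01100
  pos 1: 11000 XOR 11101 = 00101
  pos 3: 10110 XOR 11101 = 01011
  pos 4: 10111 XOR 11101 = 01010
  pos 5: 10100 XOR 11101 = 01001
  pos 6: 10010 XOR 11101 = 01111
  pos 7: 11111 XOR 11101 = 00010
Remainder = 0100 (nonzero — an error is detected).

0100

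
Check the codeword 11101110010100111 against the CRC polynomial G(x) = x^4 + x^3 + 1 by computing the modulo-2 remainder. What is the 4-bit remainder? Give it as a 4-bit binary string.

0000

Modulo-2 division of 11101110010100111 by 11001:
  pos 0: 11101 XOR 11001 = 00100
  pos 2: 10011 XOR 11001 = 01010
  pos 3: 10100 XOR 11001 = 01101
  pos 4: 11010 XOR 11001 = 00011
  pos 7: 11101 XOR 11001 = 00100
  pos 9: 10000 XOR 11001 = 01001
  pos 10: 10011 XOR 11001 = 01010
  pos 11: 10101 XOR 11001 = 01100
  pos 12: 11001 XOR 11001 = 00000
Remainder = 0000 (zero — the frame passes the CRC check).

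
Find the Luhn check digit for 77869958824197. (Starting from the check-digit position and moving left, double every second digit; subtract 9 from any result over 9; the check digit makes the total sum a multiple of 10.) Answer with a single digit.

5

Partial digits right→left: 7 9 1 4 2 8 8 5 9 9 6 8 7 7
Double every second digit counting from the check-digit position (so the 1st, 3rd, 5th, ... of the partial from the right).
  doubled (with −9 where >9): 5 2 4 7 9 3 5 → sum 35
  kept as-is: 9 4 8 5 9 8 7 → sum 50
Total = 35 + 50 = 85.
Check digit = (10 − (85 mod 10)) mod 10 = 5.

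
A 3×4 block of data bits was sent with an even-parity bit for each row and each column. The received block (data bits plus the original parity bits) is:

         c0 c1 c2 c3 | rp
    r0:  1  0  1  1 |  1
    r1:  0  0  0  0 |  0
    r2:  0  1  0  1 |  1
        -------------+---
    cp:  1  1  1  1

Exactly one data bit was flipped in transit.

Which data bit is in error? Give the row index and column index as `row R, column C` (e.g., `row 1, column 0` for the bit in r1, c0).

Recompute each row's even parity and compare to rp:
  r0: data parity 1, sent rp 1 → ok
  r1: data parity 0, sent rp 0 → ok
  r2: data parity 0, sent rp 1 → mismatch
Recompute each column's even parity and compare to cp:
  c0: data parity 1, sent cp 1 → ok
  c1: data parity 1, sent cp 1 → ok
  c2: data parity 1, sent cp 1 → ok
  c3: data parity 0, sent cp 1 → mismatch
Exactly one row (r2) and one column (c3) fail → the flipped bit is at their intersection.

row 2, column 3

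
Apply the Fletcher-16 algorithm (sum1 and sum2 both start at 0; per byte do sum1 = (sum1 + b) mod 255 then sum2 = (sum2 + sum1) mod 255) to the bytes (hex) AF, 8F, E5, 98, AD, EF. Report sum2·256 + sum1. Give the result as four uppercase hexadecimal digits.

985B

Running sums (mod 255):
  after byte 0 (AF): sum1=175, sum2=175
  after byte 1 (8F): sum1=63, sum2=238
  after byte 2 (E5): sum1=37, sum2=20
  after byte 3 (98): sum1=189, sum2=209
  after byte 4 (AD): sum1=107, sum2=61
  after byte 5 (EF): sum1=91, sum2=152
Checksum = sum2·256 + sum1 = 152·256 + 91 = 39003 = 0x985B.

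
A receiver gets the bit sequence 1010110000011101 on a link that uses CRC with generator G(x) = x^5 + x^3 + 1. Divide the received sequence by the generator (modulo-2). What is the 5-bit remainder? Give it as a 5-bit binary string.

Modulo-2 division of 1010110000011101 by 101001:
  pos 0: 101011 XOR 101001 = 000010
  pos 4: 100000 XOR 101001 = 001001
  pos 6: 100101 XOR 101001 = 001100
  pos 8: 110011 XOR 101001 = 011010
  pos 9: 110100 XOR 101001 = 011101
  pos 10: 111011 XOR 101001 = 010010
Remainder = 10010 (nonzero — an error is detected).

10010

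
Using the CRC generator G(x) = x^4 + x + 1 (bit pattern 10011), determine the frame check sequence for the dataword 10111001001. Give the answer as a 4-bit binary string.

0111

Append 4 zeros: 101110010010000. Divide by 10011 (XOR where the leading bit is 1):
  pos 0: 10111 XOR 10011 = 00100
  pos 2: 10000 XOR 10011 = 00011
  pos 5: 11100 XOR 10011 = 01111
  pos 6: 11111 XOR 10011 = 01100
  pos 7: 11000 XOR 10011 = 01011
  pos 8: 10110 XOR 10011 = 00101
  pos 10: 10100 XOR 10011 = 00111
Remainder (last 4 bits) = 0111. This is the CRC / FCS.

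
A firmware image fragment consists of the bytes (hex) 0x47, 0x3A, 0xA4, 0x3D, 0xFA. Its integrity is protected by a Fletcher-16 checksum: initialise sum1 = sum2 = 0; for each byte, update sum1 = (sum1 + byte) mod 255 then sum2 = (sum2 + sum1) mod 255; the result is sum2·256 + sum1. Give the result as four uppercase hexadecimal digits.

Running sums (mod 255):
  after byte 0 (0x47): sum1=71, sum2=71
  after byte 1 (0x3A): sum1=129, sum2=200
  after byte 2 (0xA4): sum1=38, sum2=238
  after byte 3 (0x3D): sum1=99, sum2=82
  after byte 4 (0xFA): sum1=94, sum2=176
Checksum = sum2·256 + sum1 = 176·256 + 94 = 45150 = 0xB05E.

B05E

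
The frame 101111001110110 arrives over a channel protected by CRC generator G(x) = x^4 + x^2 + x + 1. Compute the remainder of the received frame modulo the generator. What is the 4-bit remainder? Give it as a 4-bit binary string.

0000

Modulo-2 division of 101111001110110 by 10111:
  pos 0: 10111 XOR 10111 = 00000
  pos 5: 10011 XOR 10111 = 00100
  pos 7: 10010 XOR 10111 = 00101
  pos 9: 10111 XOR 10111 = 00000
Remainder = 0000 (zero — the frame passes the CRC check).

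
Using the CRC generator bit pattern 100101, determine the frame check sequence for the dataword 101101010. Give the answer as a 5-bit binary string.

01101

Append 5 zeros: 10110101000000. Divide by 100101 (XOR where the leading bit is 1):
  pos 0: 101101 XOR 100101 = 001000
  pos 2: 100001 XOR 100101 = 000100
  pos 5: 100000 XOR 100101 = 000101
  pos 8: 101000 XOR 100101 = 001101
Remainder (last 5 bits) = 01101. This is the CRC / FCS.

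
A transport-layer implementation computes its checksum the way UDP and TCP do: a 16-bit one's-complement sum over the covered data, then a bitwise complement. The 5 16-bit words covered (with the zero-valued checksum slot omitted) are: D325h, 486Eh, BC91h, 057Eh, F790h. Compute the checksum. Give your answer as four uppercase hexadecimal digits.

One's-complement addition (fold any carry out of bit 15 back into bit 0):
  0xD325 + 0x486E = 0x11B93 → wrap carry → 0x1B94
  0x1B94 + 0xBC91 = 0x0D825
  0xD825 + 0x057E = 0x0DDA3
  0xDDA3 + 0xF790 = 0x1D533 → wrap carry → 0xD534
One's-complement sum = 0xD534.
Checksum = ~0xD534 & 0xFFFF = 0x2ACB.

2ACB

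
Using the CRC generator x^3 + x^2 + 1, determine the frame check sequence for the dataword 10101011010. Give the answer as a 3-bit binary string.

101

Append 3 zeros: 10101011010000. Divide by 1101 (XOR where the leading bit is 1):
  pos 0: 1010 XOR 1101 = 0111
  pos 1: 1111 XOR 1101 = 0010
  pos 3: 1001 XOR 1101 = 0100
  pos 4: 1001 XOR 1101 = 0100
  pos 5: 1000 XOR 1101 = 0101
  pos 6: 1011 XOR 1101 = 0110
  pos 7: 1100 XOR 1101 = 0001
  pos 10: 1000 XOR 1101 = 0101
Remainder (last 3 bits) = 101. This is the CRC / FCS.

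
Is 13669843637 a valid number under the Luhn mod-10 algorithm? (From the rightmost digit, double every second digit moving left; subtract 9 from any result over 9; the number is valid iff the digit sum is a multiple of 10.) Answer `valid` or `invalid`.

From the right, keep odd positions and double even positions (subtract 9 from any doubled value over 9):
  doubled (positions 2,4,...): 6 6 7 3 6 → sum 28
  kept (positions 1,3,...): 7 6 4 9 6 1 → sum 33
Total = 61.
61 mod 10 = 1, so the number is invalid.

invalid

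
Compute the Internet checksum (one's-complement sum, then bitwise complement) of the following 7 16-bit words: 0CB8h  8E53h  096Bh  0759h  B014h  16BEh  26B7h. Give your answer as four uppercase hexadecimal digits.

One's-complement addition (fold any carry out of bit 15 back into bit 0):
  0x0CB8 + 0x8E53 = 0x09B0B
  0x9B0B + 0x096B = 0x0A476
  0xA476 + 0x0759 = 0x0ABCF
  0xABCF + 0xB014 = 0x15BE3 → wrap carry → 0x5BE4
  0x5BE4 + 0x16BE = 0x072A2
  0x72A2 + 0x26B7 = 0x09959
One's-complement sum = 0x9959.
Checksum = ~0x9959 & 0xFFFF = 0x66A6.

66A6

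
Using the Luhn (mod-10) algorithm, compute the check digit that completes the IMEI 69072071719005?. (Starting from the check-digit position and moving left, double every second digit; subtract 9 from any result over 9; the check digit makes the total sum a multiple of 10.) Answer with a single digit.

0

Partial digits right→left: 5 0 0 9 1 7 1 7 0 2 7 0 9 6
Double every second digit counting from the check-digit position (so the 1st, 3rd, 5th, ... of the partial from the right).
  doubled (with −9 where >9): 1 0 2 2 0 5 9 → sum 19
  kept as-is: 0 9 7 7 2 0 6 → sum 31
Total = 19 + 31 = 50.
Check digit = (10 − (50 mod 10)) mod 10 = 0.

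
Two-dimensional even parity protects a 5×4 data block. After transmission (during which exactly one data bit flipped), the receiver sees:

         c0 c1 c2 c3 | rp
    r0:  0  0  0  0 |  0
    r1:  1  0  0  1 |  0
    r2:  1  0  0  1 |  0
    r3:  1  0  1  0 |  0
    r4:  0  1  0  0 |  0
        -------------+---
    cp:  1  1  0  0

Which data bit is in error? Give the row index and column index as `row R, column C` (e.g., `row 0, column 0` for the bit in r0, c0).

row 4, column 2

Recompute each row's even parity and compare to rp:
  r0: data parity 0, sent rp 0 → ok
  r1: data parity 0, sent rp 0 → ok
  r2: data parity 0, sent rp 0 → ok
  r3: data parity 0, sent rp 0 → ok
  r4: data parity 1, sent rp 0 → mismatch
Recompute each column's even parity and compare to cp:
  c0: data parity 1, sent cp 1 → ok
  c1: data parity 1, sent cp 1 → ok
  c2: data parity 1, sent cp 0 → mismatch
  c3: data parity 0, sent cp 0 → ok
Exactly one row (r4) and one column (c2) fail → the flipped bit is at their intersection.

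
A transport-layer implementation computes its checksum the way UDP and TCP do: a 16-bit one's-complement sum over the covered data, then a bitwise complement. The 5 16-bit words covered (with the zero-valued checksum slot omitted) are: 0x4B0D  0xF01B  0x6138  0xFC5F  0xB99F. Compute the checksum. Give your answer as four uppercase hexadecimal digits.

One's-complement addition (fold any carry out of bit 15 back into bit 0):
  0x4B0D + 0xF01B = 0x13B28 → wrap carry → 0x3B29
  0x3B29 + 0x6138 = 0x09C61
  0x9C61 + 0xFC5F = 0x198C0 → wrap carry → 0x98C1
  0x98C1 + 0xB99F = 0x15260 → wrap carry → 0x5261
One's-complement sum = 0x5261.
Checksum = ~0x5261 & 0xFFFF = 0xAD9E.

AD9E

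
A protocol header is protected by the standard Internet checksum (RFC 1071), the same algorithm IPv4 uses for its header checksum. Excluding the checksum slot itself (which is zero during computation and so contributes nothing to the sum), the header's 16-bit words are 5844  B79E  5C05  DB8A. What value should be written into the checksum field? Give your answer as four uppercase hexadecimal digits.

B88C

One's-complement addition (fold any carry out of bit 15 back into bit 0):
  0x5844 + 0xB79E = 0x10FE2 → wrap carry → 0x0FE3
  0x0FE3 + 0x5C05 = 0x06BE8
  0x6BE8 + 0xDB8A = 0x14772 → wrap carry → 0x4773
One's-complement sum = 0x4773.
Checksum = ~0x4773 & 0xFFFF = 0xB88C.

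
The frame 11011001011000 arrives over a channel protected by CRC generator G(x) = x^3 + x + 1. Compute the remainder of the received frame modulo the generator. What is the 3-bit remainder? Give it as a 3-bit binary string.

101

Modulo-2 division of 11011001011000 by 1011:
  pos 0: 1101 XOR 1011 = 0110
  pos 1: 1101 XOR 1011 = 0110
  pos 2: 1100 XOR 1011 = 0111
  pos 3: 1110 XOR 1011 = 0101
  pos 4: 1011 XOR 1011 = 0000
  pos 9: 1100 XOR 1011 = 0111
  pos 10: 1110 XOR 1011 = 0101
Remainder = 101 (nonzero — an error is detected).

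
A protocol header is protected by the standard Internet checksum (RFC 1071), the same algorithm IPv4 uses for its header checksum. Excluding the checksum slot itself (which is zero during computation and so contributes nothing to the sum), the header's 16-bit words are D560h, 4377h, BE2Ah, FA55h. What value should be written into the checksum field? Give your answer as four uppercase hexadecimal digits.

One's-complement addition (fold any carry out of bit 15 back into bit 0):
  0xD560 + 0x4377 = 0x118D7 → wrap carry → 0x18D8
  0x18D8 + 0xBE2A = 0x0D702
  0xD702 + 0xFA55 = 0x1D157 → wrap carry → 0xD158
One's-complement sum = 0xD158.
Checksum = ~0xD158 & 0xFFFF = 0x2EA7.

2EA7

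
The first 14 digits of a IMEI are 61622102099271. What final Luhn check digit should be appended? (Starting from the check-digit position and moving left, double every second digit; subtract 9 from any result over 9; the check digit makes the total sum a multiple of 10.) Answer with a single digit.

3

Partial digits right→left: 1 7 2 9 9 0 2 0 1 2 2 6 1 6
Double every second digit counting from the check-digit position (so the 1st, 3rd, 5th, ... of the partial from the right).
  doubled (with −9 where >9): 2 4 9 4 2 4 2 → sum 27
  kept as-is: 7 9 0 0 2 6 6 → sum 30
Total = 27 + 30 = 57.
Check digit = (10 − (57 mod 10)) mod 10 = 3.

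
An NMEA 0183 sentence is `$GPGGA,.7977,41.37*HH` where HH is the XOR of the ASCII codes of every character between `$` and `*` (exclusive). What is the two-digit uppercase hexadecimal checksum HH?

XOR the ASCII codes of the payload characters:
  'G' = 0x47 → acc = 0x47
  'P' = 0x50 → acc = 0x17
  'G' = 0x47 → acc = 0x50
  'G' = 0x47 → acc = 0x17
  'A' = 0x41 → acc = 0x56
  ',' = 0x2C → acc = 0x7A
  '.' = 0x2E → acc = 0x54
  '7' = 0x37 → acc = 0x63
  '9' = 0x39 → acc = 0x5A
  '7' = 0x37 → acc = 0x6D
  '7' = 0x37 → acc = 0x5A
  ',' = 0x2C → acc = 0x76
  '4' = 0x34 → acc = 0x42
  '1' = 0x31 → acc = 0x73
  '.' = 0x2E → acc = 0x5D
  '3' = 0x33 → acc = 0x6E
  '7' = 0x37 → acc = 0x59
Checksum = 0x59.

59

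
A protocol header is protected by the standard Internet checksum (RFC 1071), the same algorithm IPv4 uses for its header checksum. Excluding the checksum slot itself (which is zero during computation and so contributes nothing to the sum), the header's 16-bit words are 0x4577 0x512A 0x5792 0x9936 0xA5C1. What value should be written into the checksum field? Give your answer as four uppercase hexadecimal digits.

D2D3

One's-complement addition (fold any carry out of bit 15 back into bit 0):
  0x4577 + 0x512A = 0x096A1
  0x96A1 + 0x5792 = 0x0EE33
  0xEE33 + 0x9936 = 0x18769 → wrap carry → 0x876A
  0x876A + 0xA5C1 = 0x12D2B → wrap carry → 0x2D2C
One's-complement sum = 0x2D2C.
Checksum = ~0x2D2C & 0xFFFF = 0xD2D3.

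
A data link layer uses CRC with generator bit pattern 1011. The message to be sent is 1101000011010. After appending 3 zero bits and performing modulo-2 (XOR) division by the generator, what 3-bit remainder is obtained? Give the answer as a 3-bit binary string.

Append 3 zeros: 1101000011010000. Divide by 1011 (XOR where the leading bit is 1):
  pos 0: 1101 XOR 1011 = 0110
  pos 1: 1100 XOR 1011 = 0111
  pos 2: 1110 XOR 1011 = 0101
  pos 3: 1010 XOR 1011 = 0001
  pos 6: 1011 XOR 1011 = 0000
  pos 11: 1000 XOR 1011 = 0011
Remainder (last 3 bits) = 110. This is the CRC / FCS.

110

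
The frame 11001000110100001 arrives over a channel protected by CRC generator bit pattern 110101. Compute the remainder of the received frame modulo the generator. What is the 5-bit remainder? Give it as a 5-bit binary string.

10110

Modulo-2 division of 11001000110100001 by 110101:
  pos 0: 110010 XOR 110101 = 000111
  pos 3: 111001 XOR 110101 = 001100
  pos 5: 110010 XOR 110101 = 000111
  pos 8: 111100 XOR 110101 = 001001
  pos 10: 100100 XOR 110101 = 010001
  pos 11: 100011 XOR 110101 = 010110
Remainder = 10110 (nonzero — an error is detected).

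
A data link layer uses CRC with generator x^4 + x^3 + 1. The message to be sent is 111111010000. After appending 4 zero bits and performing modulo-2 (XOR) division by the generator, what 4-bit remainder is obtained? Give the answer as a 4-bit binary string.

0001

Append 4 zeros: 1111110100000000. Divide by 11001 (XOR where the leading bit is 1):
  pos 0: 11111 XOR 11001 = 00110
  pos 2: 11010 XOR 11001 = 00011
  pos 5: 11100 XOR 11001 = 00101
  pos 7: 10100 XOR 11001 = 01101
  pos 8: 11010 XOR 11001 = 00011
  pos 11: 11000 XOR 11001 = 00001
Remainder (last 4 bits) = 0001. This is the CRC / FCS.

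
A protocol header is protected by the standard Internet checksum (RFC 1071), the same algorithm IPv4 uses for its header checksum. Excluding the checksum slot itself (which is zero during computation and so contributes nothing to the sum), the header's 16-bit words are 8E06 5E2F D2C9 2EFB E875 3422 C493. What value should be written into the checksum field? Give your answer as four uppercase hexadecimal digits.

30D9

One's-complement addition (fold any carry out of bit 15 back into bit 0):
  0x8E06 + 0x5E2F = 0x0EC35
  0xEC35 + 0xD2C9 = 0x1BEFE → wrap carry → 0xBEFF
  0xBEFF + 0x2EFB = 0x0EDFA
  0xEDFA + 0xE875 = 0x1D66F → wrap carry → 0xD670
  0xD670 + 0x3422 = 0x10A92 → wrap carry → 0x0A93
  0x0A93 + 0xC493 = 0x0CF26
One's-complement sum = 0xCF26.
Checksum = ~0xCF26 & 0xFFFF = 0x30D9.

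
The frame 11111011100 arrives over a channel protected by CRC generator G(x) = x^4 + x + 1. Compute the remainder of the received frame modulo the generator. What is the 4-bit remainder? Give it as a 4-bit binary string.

0000

Modulo-2 division of 11111011100 by 10011:
  pos 0: 11111 XOR 10011 = 01100
  pos 1: 11000 XOR 10011 = 01011
  pos 2: 10111 XOR 10011 = 00100
  pos 4: 10011 XOR 10011 = 00000
Remainder = 0000 (zero — the frame passes the CRC check).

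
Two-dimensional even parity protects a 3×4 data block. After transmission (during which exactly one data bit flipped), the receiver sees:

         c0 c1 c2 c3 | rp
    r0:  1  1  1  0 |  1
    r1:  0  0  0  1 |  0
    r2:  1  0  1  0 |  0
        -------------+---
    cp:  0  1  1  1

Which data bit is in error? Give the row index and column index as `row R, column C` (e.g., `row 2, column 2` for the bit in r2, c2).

row 1, column 2

Recompute each row's even parity and compare to rp:
  r0: data parity 1, sent rp 1 → ok
  r1: data parity 1, sent rp 0 → mismatch
  r2: data parity 0, sent rp 0 → ok
Recompute each column's even parity and compare to cp:
  c0: data parity 0, sent cp 0 → ok
  c1: data parity 1, sent cp 1 → ok
  c2: data parity 0, sent cp 1 → mismatch
  c3: data parity 1, sent cp 1 → ok
Exactly one row (r1) and one column (c2) fail → the flipped bit is at their intersection.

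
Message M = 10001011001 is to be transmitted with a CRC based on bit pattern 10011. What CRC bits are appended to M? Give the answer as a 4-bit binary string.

0011

Append 4 zeros: 100010110010000. Divide by 10011 (XOR where the leading bit is 1):
  pos 0: 10001 XOR 10011 = 00010
  pos 3: 10011 XOR 10011 = 00000
  pos 10: 10000 XOR 10011 = 00011
Remainder (last 4 bits) = 0011. This is the CRC / FCS.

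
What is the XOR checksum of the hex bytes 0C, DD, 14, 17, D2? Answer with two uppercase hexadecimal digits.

XOR the bytes together:
  start with 0x0C
  0x0C ⊕ 0xDD = 0xD1
  0xD1 ⊕ 0x14 = 0xC5
  0xC5 ⊕ 0x17 = 0xD2
  0xD2 ⊕ 0xD2 = 0x00

00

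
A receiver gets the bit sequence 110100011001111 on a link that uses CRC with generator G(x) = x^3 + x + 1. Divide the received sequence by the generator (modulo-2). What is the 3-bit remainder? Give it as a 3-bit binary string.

Modulo-2 division of 110100011001111 by 1011:
  pos 0: 1101 XOR 1011 = 0110
  pos 1: 1100 XOR 1011 = 0111
  pos 2: 1110 XOR 1011 = 0101
  pos 3: 1010 XOR 1011 = 0001
  pos 6: 1110 XOR 1011 = 0101
  pos 7: 1010 XOR 1011 = 0001
  pos 10: 1111 XOR 1011 = 0100
  pos 11: 1001 XOR 1011 = 0010
Remainder = 010 (nonzero — an error is detected).

010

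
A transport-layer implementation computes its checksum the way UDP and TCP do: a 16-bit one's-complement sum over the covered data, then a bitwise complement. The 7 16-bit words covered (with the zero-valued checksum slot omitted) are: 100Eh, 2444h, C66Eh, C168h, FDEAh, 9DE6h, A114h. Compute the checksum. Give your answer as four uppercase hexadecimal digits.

One's-complement addition (fold any carry out of bit 15 back into bit 0):
  0x100E + 0x2444 = 0x03452
  0x3452 + 0xC66E = 0x0FAC0
  0xFAC0 + 0xC168 = 0x1BC28 → wrap carry → 0xBC29
  0xBC29 + 0xFDEA = 0x1BA13 → wrap carry → 0xBA14
  0xBA14 + 0x9DE6 = 0x157FA → wrap carry → 0x57FB
  0x57FB + 0xA114 = 0x0F90F
One's-complement sum = 0xF90F.
Checksum = ~0xF90F & 0xFFFF = 0x06F0.

06F0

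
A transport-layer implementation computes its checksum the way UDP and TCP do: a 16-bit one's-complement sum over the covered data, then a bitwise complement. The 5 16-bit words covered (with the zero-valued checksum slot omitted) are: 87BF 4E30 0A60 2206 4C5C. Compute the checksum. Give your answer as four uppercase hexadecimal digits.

One's-complement addition (fold any carry out of bit 15 back into bit 0):
  0x87BF + 0x4E30 = 0x0D5EF
  0xD5EF + 0x0A60 = 0x0E04F
  0xE04F + 0x2206 = 0x10255 → wrap carry → 0x0256
  0x0256 + 0x4C5C = 0x04EB2
One's-complement sum = 0x4EB2.
Checksum = ~0x4EB2 & 0xFFFF = 0xB14D.

B14D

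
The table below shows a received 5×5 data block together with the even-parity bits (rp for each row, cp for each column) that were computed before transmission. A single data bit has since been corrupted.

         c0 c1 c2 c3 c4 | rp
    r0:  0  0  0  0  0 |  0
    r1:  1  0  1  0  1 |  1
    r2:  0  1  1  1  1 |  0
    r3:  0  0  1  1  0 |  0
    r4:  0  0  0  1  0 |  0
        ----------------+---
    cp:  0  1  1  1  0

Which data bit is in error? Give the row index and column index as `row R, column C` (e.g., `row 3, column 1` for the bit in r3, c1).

Recompute each row's even parity and compare to rp:
  r0: data parity 0, sent rp 0 → ok
  r1: data parity 1, sent rp 1 → ok
  r2: data parity 0, sent rp 0 → ok
  r3: data parity 0, sent rp 0 → ok
  r4: data parity 1, sent rp 0 → mismatch
Recompute each column's even parity and compare to cp:
  c0: data parity 1, sent cp 0 → mismatch
  c1: data parity 1, sent cp 1 → ok
  c2: data parity 1, sent cp 1 → ok
  c3: data parity 1, sent cp 1 → ok
  c4: data parity 0, sent cp 0 → ok
Exactly one row (r4) and one column (c0) fail → the flipped bit is at their intersection.

row 4, column 0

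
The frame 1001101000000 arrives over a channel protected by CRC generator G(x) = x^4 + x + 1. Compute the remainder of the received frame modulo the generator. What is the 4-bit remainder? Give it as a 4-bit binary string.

Modulo-2 division of 1001101000000 by 10011:
  pos 0: 10011 XOR 10011 = 00000
  pos 6: 10000 XOR 10011 = 00011
Remainder = 1100 (nonzero — an error is detected).

1100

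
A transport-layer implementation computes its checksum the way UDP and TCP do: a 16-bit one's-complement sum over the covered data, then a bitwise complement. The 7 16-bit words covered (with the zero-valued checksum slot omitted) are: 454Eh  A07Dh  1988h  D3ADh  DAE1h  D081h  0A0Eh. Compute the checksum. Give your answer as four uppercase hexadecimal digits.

778C

One's-complement addition (fold any carry out of bit 15 back into bit 0):
  0x454E + 0xA07D = 0x0E5CB
  0xE5CB + 0x1988 = 0x0FF53
  0xFF53 + 0xD3AD = 0x1D300 → wrap carry → 0xD301
  0xD301 + 0xDAE1 = 0x1ADE2 → wrap carry → 0xADE3
  0xADE3 + 0xD081 = 0x17E64 → wrap carry → 0x7E65
  0x7E65 + 0x0A0E = 0x08873
One's-complement sum = 0x8873.
Checksum = ~0x8873 & 0xFFFF = 0x778C.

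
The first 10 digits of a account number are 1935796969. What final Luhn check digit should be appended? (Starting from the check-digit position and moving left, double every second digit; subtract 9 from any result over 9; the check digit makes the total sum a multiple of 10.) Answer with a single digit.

0

Partial digits right→left: 9 6 9 6 9 7 5 3 9 1
Double every second digit counting from the check-digit position (so the 1st, 3rd, 5th, ... of the partial from the right).
  doubled (with −9 where >9): 9 9 9 1 9 → sum 37
  kept as-is: 6 6 7 3 1 → sum 23
Total = 37 + 23 = 60.
Check digit = (10 − (60 mod 10)) mod 10 = 0.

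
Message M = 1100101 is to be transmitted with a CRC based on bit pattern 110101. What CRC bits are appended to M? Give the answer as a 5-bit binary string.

Append 5 zeros: 110010100000. Divide by 110101 (XOR where the leading bit is 1):
  pos 0: 110010 XOR 110101 = 000111
  pos 3: 111100 XOR 110101 = 001001
  pos 5: 100100 XOR 110101 = 010001
  pos 6: 100010 XOR 110101 = 010111
Remainder (last 5 bits) = 10111. This is the CRC / FCS.

10111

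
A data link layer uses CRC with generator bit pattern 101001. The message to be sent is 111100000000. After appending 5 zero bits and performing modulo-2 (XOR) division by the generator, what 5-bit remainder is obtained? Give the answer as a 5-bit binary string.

Append 5 zeros: 11110000000000000. Divide by 101001 (XOR where the leading bit is 1):
  pos 0: 111100 XOR 101001 = 010101
  pos 1: 101010 XOR 101001 = 000011
  pos 5: 110000 XOR 101001 = 011001
  pos 6: 110010 XOR 101001 = 011011
  pos 7: 110110 XOR 101001 = 011111
  pos 8: 111110 XOR 101001 = 010111
  pos 9: 101110 XOR 101001 = 000111
Remainder (last 5 bits) = 11100. This is the CRC / FCS.

11100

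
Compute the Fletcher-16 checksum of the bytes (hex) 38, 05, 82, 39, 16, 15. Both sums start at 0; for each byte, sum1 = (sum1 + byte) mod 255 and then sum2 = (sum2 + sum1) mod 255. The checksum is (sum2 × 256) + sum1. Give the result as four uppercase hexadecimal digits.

6124

Running sums (mod 255):
  after byte 0 (38): sum1=56, sum2=56
  after byte 1 (05): sum1=61, sum2=117
  after byte 2 (82): sum1=191, sum2=53
  after byte 3 (39): sum1=248, sum2=46
  after byte 4 (16): sum1=15, sum2=61
  after byte 5 (15): sum1=36, sum2=97
Checksum = sum2·256 + sum1 = 97·256 + 36 = 24868 = 0x6124.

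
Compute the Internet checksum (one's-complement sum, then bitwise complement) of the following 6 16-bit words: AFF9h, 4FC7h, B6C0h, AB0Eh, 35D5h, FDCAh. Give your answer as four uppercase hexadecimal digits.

6ACF

One's-complement addition (fold any carry out of bit 15 back into bit 0):
  0xAFF9 + 0x4FC7 = 0x0FFC0
  0xFFC0 + 0xB6C0 = 0x1B680 → wrap carry → 0xB681
  0xB681 + 0xAB0E = 0x1618F → wrap carry → 0x6190
  0x6190 + 0x35D5 = 0x09765
  0x9765 + 0xFDCA = 0x1952F → wrap carry → 0x9530
One's-complement sum = 0x9530.
Checksum = ~0x9530 & 0xFFFF = 0x6ACF.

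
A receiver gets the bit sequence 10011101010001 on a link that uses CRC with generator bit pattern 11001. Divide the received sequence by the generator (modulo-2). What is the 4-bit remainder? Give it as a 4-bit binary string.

Modulo-2 division of 10011101010001 by 11001:
  pos 0: 10011 XOR 11001 = 01010
  pos 1: 10101 XOR 11001 = 01100
  pos 2: 11000 XOR 11001 = 00001
  pos 6: 11010 XOR 11001 = 00011
  pos 9: 11001 XOR 11001 = 00000
Remainder = 0000 (zero — the frame passes the CRC check).

0000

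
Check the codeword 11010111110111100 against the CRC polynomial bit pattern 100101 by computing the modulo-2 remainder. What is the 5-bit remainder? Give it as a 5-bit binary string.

Modulo-2 division of 11010111110111100 by 100101:
  pos 0: 110101 XOR 100101 = 010000
  pos 1: 100001 XOR 100101 = 000100
  pos 4: 100111 XOR 100101 = 000010
  pos 8: 100111 XOR 100101 = 000010
Remainder = 10100 (nonzero — an error is detected).

10100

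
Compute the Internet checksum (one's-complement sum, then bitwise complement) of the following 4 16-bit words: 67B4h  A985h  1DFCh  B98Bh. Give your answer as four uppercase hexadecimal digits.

173E

One's-complement addition (fold any carry out of bit 15 back into bit 0):
  0x67B4 + 0xA985 = 0x11139 → wrap carry → 0x113A
  0x113A + 0x1DFC = 0x02F36
  0x2F36 + 0xB98B = 0x0E8C1
One's-complement sum = 0xE8C1.
Checksum = ~0xE8C1 & 0xFFFF = 0x173E.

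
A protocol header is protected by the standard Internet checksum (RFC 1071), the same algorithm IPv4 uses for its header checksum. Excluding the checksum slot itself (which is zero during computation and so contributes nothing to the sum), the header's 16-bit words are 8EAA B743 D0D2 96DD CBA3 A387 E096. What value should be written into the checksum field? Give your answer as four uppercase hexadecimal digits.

029F

One's-complement addition (fold any carry out of bit 15 back into bit 0):
  0x8EAA + 0xB743 = 0x145ED → wrap carry → 0x45EE
  0x45EE + 0xD0D2 = 0x116C0 → wrap carry → 0x16C1
  0x16C1 + 0x96DD = 0x0AD9E
  0xAD9E + 0xCBA3 = 0x17941 → wrap carry → 0x7942
  0x7942 + 0xA387 = 0x11CC9 → wrap carry → 0x1CCA
  0x1CCA + 0xE096 = 0x0FD60
One's-complement sum = 0xFD60.
Checksum = ~0xFD60 & 0xFFFF = 0x029F.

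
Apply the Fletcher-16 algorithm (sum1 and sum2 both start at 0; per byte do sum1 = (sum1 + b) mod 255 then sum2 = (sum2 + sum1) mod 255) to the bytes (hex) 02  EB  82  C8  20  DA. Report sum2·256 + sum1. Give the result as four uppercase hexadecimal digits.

2734

Running sums (mod 255):
  after byte 0 (02): sum1=2, sum2=2
  after byte 1 (EB): sum1=237, sum2=239
  after byte 2 (82): sum1=112, sum2=96
  after byte 3 (C8): sum1=57, sum2=153
  after byte 4 (20): sum1=89, sum2=242
  after byte 5 (DA): sum1=52, sum2=39
Checksum = sum2·256 + sum1 = 39·256 + 52 = 10036 = 0x2734.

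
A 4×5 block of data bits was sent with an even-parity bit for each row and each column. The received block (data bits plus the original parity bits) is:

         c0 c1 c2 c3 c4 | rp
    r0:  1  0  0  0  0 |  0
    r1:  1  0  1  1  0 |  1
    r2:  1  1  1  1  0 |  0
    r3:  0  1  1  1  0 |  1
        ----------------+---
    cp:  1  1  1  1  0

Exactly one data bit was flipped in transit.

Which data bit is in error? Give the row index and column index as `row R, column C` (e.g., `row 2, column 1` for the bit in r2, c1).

row 0, column 1

Recompute each row's even parity and compare to rp:
  r0: data parity 1, sent rp 0 → mismatch
  r1: data parity 1, sent rp 1 → ok
  r2: data parity 0, sent rp 0 → ok
  r3: data parity 1, sent rp 1 → ok
Recompute each column's even parity and compare to cp:
  c0: data parity 1, sent cp 1 → ok
  c1: data parity 0, sent cp 1 → mismatch
  c2: data parity 1, sent cp 1 → ok
  c3: data parity 1, sent cp 1 → ok
  c4: data parity 0, sent cp 0 → ok
Exactly one row (r0) and one column (c1) fail → the flipped bit is at their intersection.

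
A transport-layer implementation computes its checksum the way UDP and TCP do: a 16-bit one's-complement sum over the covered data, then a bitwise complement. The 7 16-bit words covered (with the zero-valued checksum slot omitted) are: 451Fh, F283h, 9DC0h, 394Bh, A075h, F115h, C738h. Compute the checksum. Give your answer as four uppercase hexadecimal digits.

One's-complement addition (fold any carry out of bit 15 back into bit 0):
  0x451F + 0xF283 = 0x137A2 → wrap carry → 0x37A3
  0x37A3 + 0x9DC0 = 0x0D563
  0xD563 + 0x394B = 0x10EAE → wrap carry → 0x0EAF
  0x0EAF + 0xA075 = 0x0AF24
  0xAF24 + 0xF115 = 0x1A039 → wrap carry → 0xA03A
  0xA03A + 0xC738 = 0x16772 → wrap carry → 0x6773
One's-complement sum = 0x6773.
Checksum = ~0x6773 & 0xFFFF = 0x988C.

988C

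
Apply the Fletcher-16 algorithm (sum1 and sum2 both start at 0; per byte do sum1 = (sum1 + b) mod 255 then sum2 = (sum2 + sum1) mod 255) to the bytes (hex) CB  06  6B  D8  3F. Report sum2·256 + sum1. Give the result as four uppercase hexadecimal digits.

Running sums (mod 255):
  after byte 0 (CB): sum1=203, sum2=203
  after byte 1 (06): sum1=209, sum2=157
  after byte 2 (6B): sum1=61, sum2=218
  after byte 3 (D8): sum1=22, sum2=240
  after byte 4 (3F): sum1=85, sum2=70
Checksum = sum2·256 + sum1 = 70·256 + 85 = 18005 = 0x4655.

4655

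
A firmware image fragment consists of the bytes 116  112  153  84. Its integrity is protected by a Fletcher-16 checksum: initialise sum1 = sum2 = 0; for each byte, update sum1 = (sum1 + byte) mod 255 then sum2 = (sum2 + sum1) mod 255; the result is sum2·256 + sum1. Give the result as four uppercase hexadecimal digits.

Running sums (mod 255):
  after byte 0 (116): sum1=116, sum2=116
  after byte 1 (112): sum1=228, sum2=89
  after byte 2 (153): sum1=126, sum2=215
  after byte 3 (84): sum1=210, sum2=170
Checksum = sum2·256 + sum1 = 170·256 + 210 = 43730 = 0xAAD2.

AAD2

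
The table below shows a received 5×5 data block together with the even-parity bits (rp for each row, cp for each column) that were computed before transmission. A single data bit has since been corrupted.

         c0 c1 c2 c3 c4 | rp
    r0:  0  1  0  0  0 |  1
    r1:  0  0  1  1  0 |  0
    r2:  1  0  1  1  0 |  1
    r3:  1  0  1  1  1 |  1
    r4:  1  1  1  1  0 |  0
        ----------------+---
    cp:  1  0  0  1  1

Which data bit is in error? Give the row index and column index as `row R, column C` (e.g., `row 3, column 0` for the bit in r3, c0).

Recompute each row's even parity and compare to rp:
  r0: data parity 1, sent rp 1 → ok
  r1: data parity 0, sent rp 0 → ok
  r2: data parity 1, sent rp 1 → ok
  r3: data parity 0, sent rp 1 → mismatch
  r4: data parity 0, sent rp 0 → ok
Recompute each column's even parity and compare to cp:
  c0: data parity 1, sent cp 1 → ok
  c1: data parity 0, sent cp 0 → ok
  c2: data parity 0, sent cp 0 → ok
  c3: data parity 0, sent cp 1 → mismatch
  c4: data parity 1, sent cp 1 → ok
Exactly one row (r3) and one column (c3) fail → the flipped bit is at their intersection.

row 3, column 3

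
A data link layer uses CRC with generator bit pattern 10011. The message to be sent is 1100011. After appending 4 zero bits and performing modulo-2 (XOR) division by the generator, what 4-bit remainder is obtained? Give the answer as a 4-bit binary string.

Append 4 zeros: 11000110000. Divide by 10011 (XOR where the leading bit is 1):
  pos 0: 11000 XOR 10011 = 01011
  pos 1: 10111 XOR 10011 = 00100
  pos 3: 10010 XOR 10011 = 00001
Remainder (last 4 bits) = 1000. This is the CRC / FCS.

1000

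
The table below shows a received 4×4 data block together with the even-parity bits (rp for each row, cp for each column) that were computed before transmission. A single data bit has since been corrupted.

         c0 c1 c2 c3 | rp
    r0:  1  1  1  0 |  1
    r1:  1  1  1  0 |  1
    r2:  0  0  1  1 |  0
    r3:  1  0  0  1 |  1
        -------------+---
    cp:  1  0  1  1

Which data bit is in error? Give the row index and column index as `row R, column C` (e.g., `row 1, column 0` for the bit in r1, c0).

Recompute each row's even parity and compare to rp:
  r0: data parity 1, sent rp 1 → ok
  r1: data parity 1, sent rp 1 → ok
  r2: data parity 0, sent rp 0 → ok
  r3: data parity 0, sent rp 1 → mismatch
Recompute each column's even parity and compare to cp:
  c0: data parity 1, sent cp 1 → ok
  c1: data parity 0, sent cp 0 → ok
  c2: data parity 1, sent cp 1 → ok
  c3: data parity 0, sent cp 1 → mismatch
Exactly one row (r3) and one column (c3) fail → the flipped bit is at their intersection.

row 3, column 3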